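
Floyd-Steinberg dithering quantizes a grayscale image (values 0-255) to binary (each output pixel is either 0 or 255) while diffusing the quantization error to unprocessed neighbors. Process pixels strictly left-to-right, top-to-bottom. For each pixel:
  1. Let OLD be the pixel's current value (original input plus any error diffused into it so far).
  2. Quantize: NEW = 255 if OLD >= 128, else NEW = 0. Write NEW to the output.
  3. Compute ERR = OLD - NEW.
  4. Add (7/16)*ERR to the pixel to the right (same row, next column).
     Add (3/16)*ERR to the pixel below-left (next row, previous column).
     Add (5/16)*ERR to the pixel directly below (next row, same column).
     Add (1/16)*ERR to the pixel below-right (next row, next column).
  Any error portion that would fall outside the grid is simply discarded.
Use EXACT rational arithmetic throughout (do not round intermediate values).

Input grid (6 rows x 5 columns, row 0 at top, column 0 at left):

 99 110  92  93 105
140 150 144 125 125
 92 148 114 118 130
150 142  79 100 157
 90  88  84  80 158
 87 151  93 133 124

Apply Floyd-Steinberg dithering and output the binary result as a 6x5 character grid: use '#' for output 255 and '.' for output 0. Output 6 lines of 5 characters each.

(0,0): OLD=99 → NEW=0, ERR=99
(0,1): OLD=2453/16 → NEW=255, ERR=-1627/16
(0,2): OLD=12163/256 → NEW=0, ERR=12163/256
(0,3): OLD=466069/4096 → NEW=0, ERR=466069/4096
(0,4): OLD=10143763/65536 → NEW=255, ERR=-6567917/65536
(1,0): OLD=38879/256 → NEW=255, ERR=-26401/256
(1,1): OLD=180633/2048 → NEW=0, ERR=180633/2048
(1,2): OLD=13920781/65536 → NEW=255, ERR=-2790899/65536
(1,3): OLD=33057801/262144 → NEW=0, ERR=33057801/262144
(1,4): OLD=654162683/4194304 → NEW=255, ERR=-415384837/4194304
(2,0): OLD=2500515/32768 → NEW=0, ERR=2500515/32768
(2,1): OLD=203966385/1048576 → NEW=255, ERR=-63420495/1048576
(2,2): OLD=1734564947/16777216 → NEW=0, ERR=1734564947/16777216
(2,3): OLD=48696746569/268435456 → NEW=255, ERR=-19754294711/268435456
(2,4): OLD=320993725887/4294967296 → NEW=0, ERR=320993725887/4294967296
(3,0): OLD=2726403315/16777216 → NEW=255, ERR=-1551786765/16777216
(3,1): OLD=14332823159/134217728 → NEW=0, ERR=14332823159/134217728
(3,2): OLD=603228605517/4294967296 → NEW=255, ERR=-491988054963/4294967296
(3,3): OLD=406839689509/8589934592 → NEW=0, ERR=406839689509/8589934592
(3,4): OLD=27003593349785/137438953472 → NEW=255, ERR=-8043339785575/137438953472
(4,0): OLD=174200527197/2147483648 → NEW=0, ERR=174200527197/2147483648
(4,1): OLD=8906151462237/68719476736 → NEW=255, ERR=-8617315105443/68719476736
(4,2): OLD=9781284603667/1099511627776 → NEW=0, ERR=9781284603667/1099511627776
(4,3): OLD=1417232180140381/17592186044416 → NEW=0, ERR=1417232180140381/17592186044416
(4,4): OLD=50079141802612747/281474976710656 → NEW=255, ERR=-21696977258604533/281474976710656
(5,0): OLD=97677650651703/1099511627776 → NEW=0, ERR=97677650651703/1099511627776
(5,1): OLD=1384656481284581/8796093022208 → NEW=255, ERR=-858347239378459/8796093022208
(5,2): OLD=16988478124513677/281474976710656 → NEW=0, ERR=16988478124513677/281474976710656
(5,3): OLD=192172437201456835/1125899906842624 → NEW=255, ERR=-94932039043412285/1125899906842624
(5,4): OLD=1226024456228773745/18014398509481984 → NEW=0, ERR=1226024456228773745/18014398509481984
Row 0: .#..#
Row 1: #.#.#
Row 2: .#.#.
Row 3: #.#.#
Row 4: .#..#
Row 5: .#.#.

Answer: .#..#
#.#.#
.#.#.
#.#.#
.#..#
.#.#.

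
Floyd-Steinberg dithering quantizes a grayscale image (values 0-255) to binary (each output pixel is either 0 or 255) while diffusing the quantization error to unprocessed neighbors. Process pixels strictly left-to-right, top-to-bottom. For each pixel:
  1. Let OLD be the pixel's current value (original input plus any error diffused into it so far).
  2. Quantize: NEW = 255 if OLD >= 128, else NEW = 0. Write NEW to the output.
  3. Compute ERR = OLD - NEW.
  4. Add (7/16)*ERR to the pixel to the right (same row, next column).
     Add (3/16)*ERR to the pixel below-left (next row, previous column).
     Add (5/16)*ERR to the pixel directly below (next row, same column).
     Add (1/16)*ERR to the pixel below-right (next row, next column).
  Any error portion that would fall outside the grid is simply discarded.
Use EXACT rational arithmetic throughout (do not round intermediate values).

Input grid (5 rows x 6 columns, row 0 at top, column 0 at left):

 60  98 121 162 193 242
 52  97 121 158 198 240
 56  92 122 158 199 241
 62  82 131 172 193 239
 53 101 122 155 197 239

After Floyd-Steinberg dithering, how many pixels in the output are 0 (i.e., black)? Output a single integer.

(0,0): OLD=60 → NEW=0, ERR=60
(0,1): OLD=497/4 → NEW=0, ERR=497/4
(0,2): OLD=11223/64 → NEW=255, ERR=-5097/64
(0,3): OLD=130209/1024 → NEW=0, ERR=130209/1024
(0,4): OLD=4073575/16384 → NEW=255, ERR=-104345/16384
(0,5): OLD=62708433/262144 → NEW=255, ERR=-4138287/262144
(1,0): OLD=6019/64 → NEW=0, ERR=6019/64
(1,1): OLD=84885/512 → NEW=255, ERR=-45675/512
(1,2): OLD=1453113/16384 → NEW=0, ERR=1453113/16384
(1,3): OLD=15097349/65536 → NEW=255, ERR=-1614331/65536
(1,4): OLD=797841967/4194304 → NEW=255, ERR=-271705553/4194304
(1,5): OLD=13846413209/67108864 → NEW=255, ERR=-3266347111/67108864
(2,0): OLD=562487/8192 → NEW=0, ERR=562487/8192
(2,1): OLD=30584269/262144 → NEW=0, ERR=30584269/262144
(2,2): OLD=799286439/4194304 → NEW=255, ERR=-270261081/4194304
(2,3): OLD=3875833647/33554432 → NEW=0, ERR=3875833647/33554432
(2,4): OLD=234747733517/1073741824 → NEW=255, ERR=-39056431603/1073741824
(2,5): OLD=3536089061675/17179869184 → NEW=255, ERR=-844777580245/17179869184
(3,0): OLD=441797575/4194304 → NEW=0, ERR=441797575/4194304
(3,1): OLD=5259730747/33554432 → NEW=255, ERR=-3296649413/33554432
(3,2): OLD=25992693857/268435456 → NEW=0, ERR=25992693857/268435456
(3,3): OLD=4116510179619/17179869184 → NEW=255, ERR=-264356462301/17179869184
(3,4): OLD=23763260181187/137438953472 → NEW=255, ERR=-11283672954173/137438953472
(3,5): OLD=407790520942733/2199023255552 → NEW=255, ERR=-152960409223027/2199023255552
(4,0): OLD=36236113097/536870912 → NEW=0, ERR=36236113097/536870912
(4,1): OLD=1070010485173/8589934592 → NEW=0, ERR=1070010485173/8589934592
(4,2): OLD=54351959587471/274877906944 → NEW=255, ERR=-15741906683249/274877906944
(4,3): OLD=509269826238827/4398046511104 → NEW=0, ERR=509269826238827/4398046511104
(4,4): OLD=14636706004316699/70368744177664 → NEW=255, ERR=-3307323760987621/70368744177664
(4,5): OLD=215687905380252893/1125899906842624 → NEW=255, ERR=-71416570864616227/1125899906842624
Output grid:
  Row 0: ..#.##  (3 black, running=3)
  Row 1: .#.###  (2 black, running=5)
  Row 2: ..#.##  (3 black, running=8)
  Row 3: .#.###  (2 black, running=10)
  Row 4: ..#.##  (3 black, running=13)

Answer: 13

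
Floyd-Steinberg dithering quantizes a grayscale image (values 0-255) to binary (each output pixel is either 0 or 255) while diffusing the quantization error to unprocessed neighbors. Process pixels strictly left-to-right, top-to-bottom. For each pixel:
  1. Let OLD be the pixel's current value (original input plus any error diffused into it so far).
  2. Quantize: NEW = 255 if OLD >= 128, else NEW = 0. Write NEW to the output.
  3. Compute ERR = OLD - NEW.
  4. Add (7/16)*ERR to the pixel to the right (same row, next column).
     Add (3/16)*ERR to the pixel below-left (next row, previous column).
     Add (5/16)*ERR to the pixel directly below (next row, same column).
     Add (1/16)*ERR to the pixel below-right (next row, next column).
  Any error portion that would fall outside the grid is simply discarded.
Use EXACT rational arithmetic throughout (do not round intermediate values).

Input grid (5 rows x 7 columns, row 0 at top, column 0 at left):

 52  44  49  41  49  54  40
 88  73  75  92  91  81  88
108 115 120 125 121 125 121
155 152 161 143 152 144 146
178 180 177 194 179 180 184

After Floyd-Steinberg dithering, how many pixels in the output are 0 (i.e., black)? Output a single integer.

Answer: 18

Derivation:
(0,0): OLD=52 → NEW=0, ERR=52
(0,1): OLD=267/4 → NEW=0, ERR=267/4
(0,2): OLD=5005/64 → NEW=0, ERR=5005/64
(0,3): OLD=77019/1024 → NEW=0, ERR=77019/1024
(0,4): OLD=1341949/16384 → NEW=0, ERR=1341949/16384
(0,5): OLD=23549419/262144 → NEW=0, ERR=23549419/262144
(0,6): OLD=332618093/4194304 → NEW=0, ERR=332618093/4194304
(1,0): OLD=7473/64 → NEW=0, ERR=7473/64
(1,1): OLD=83383/512 → NEW=255, ERR=-47177/512
(1,2): OLD=1268131/16384 → NEW=0, ERR=1268131/16384
(1,3): OLD=11115703/65536 → NEW=255, ERR=-5595977/65536
(1,4): OLD=422715349/4194304 → NEW=0, ERR=422715349/4194304
(1,5): OLD=5810086085/33554432 → NEW=255, ERR=-2746294075/33554432
(1,6): OLD=44339631083/536870912 → NEW=0, ERR=44339631083/536870912
(2,0): OLD=1042125/8192 → NEW=0, ERR=1042125/8192
(2,1): OLD=42905471/262144 → NEW=255, ERR=-23941249/262144
(2,2): OLD=345871869/4194304 → NEW=0, ERR=345871869/4194304
(2,3): OLD=5305893013/33554432 → NEW=255, ERR=-3250487147/33554432
(2,4): OLD=24006280917/268435456 → NEW=0, ERR=24006280917/268435456
(2,5): OLD=1377252688759/8589934592 → NEW=255, ERR=-813180632201/8589934592
(2,6): OLD=13781968148145/137438953472 → NEW=0, ERR=13781968148145/137438953472
(3,0): OLD=745033373/4194304 → NEW=255, ERR=-324514147/4194304
(3,1): OLD=3792415993/33554432 → NEW=0, ERR=3792415993/33554432
(3,2): OLD=57001031115/268435456 → NEW=255, ERR=-11450010165/268435456
(3,3): OLD=124541352165/1073741824 → NEW=0, ERR=124541352165/1073741824
(3,4): OLD=28434374989469/137438953472 → NEW=255, ERR=-6612558145891/137438953472
(3,5): OLD=129477055738055/1099511627776 → NEW=0, ERR=129477055738055/1099511627776
(3,6): OLD=3921990157655193/17592186044416 → NEW=255, ERR=-564017283670887/17592186044416
(4,0): OLD=93959704435/536870912 → NEW=255, ERR=-42942378125/536870912
(4,1): OLD=1438746987319/8589934592 → NEW=255, ERR=-751686333641/8589934592
(4,2): OLD=21192739748825/137438953472 → NEW=255, ERR=-13854193386535/137438953472
(4,3): OLD=191818771807395/1099511627776 → NEW=255, ERR=-88556693275485/1099511627776
(4,4): OLD=1390281817508777/8796093022208 → NEW=255, ERR=-852721903154263/8796093022208
(4,5): OLD=46547094329116089/281474976710656 → NEW=255, ERR=-25229024732101191/281474976710656
(4,6): OLD=640083901886734047/4503599627370496 → NEW=255, ERR=-508334003092742433/4503599627370496
Output grid:
  Row 0: .......  (7 black, running=7)
  Row 1: .#.#.#.  (4 black, running=11)
  Row 2: .#.#.#.  (4 black, running=15)
  Row 3: #.#.#.#  (3 black, running=18)
  Row 4: #######  (0 black, running=18)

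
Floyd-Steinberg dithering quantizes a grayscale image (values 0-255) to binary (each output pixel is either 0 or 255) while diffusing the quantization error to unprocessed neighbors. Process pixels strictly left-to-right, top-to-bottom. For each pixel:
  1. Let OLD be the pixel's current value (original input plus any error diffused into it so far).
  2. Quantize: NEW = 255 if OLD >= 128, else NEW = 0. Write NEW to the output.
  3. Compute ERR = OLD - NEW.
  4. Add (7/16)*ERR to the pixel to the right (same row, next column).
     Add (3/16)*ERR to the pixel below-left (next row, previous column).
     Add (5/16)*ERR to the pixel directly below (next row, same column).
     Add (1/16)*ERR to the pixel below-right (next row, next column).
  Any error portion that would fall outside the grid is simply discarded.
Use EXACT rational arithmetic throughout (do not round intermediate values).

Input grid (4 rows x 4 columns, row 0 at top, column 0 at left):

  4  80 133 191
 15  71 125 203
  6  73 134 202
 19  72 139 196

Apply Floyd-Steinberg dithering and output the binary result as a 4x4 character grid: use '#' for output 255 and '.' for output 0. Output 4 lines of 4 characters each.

Answer: ..##
...#
.#.#
..##

Derivation:
(0,0): OLD=4 → NEW=0, ERR=4
(0,1): OLD=327/4 → NEW=0, ERR=327/4
(0,2): OLD=10801/64 → NEW=255, ERR=-5519/64
(0,3): OLD=156951/1024 → NEW=255, ERR=-104169/1024
(1,0): OLD=2021/64 → NEW=0, ERR=2021/64
(1,1): OLD=48355/512 → NEW=0, ERR=48355/512
(1,2): OLD=2054655/16384 → NEW=0, ERR=2054655/16384
(1,3): OLD=57851433/262144 → NEW=255, ERR=-8995287/262144
(2,0): OLD=275057/8192 → NEW=0, ERR=275057/8192
(2,1): OLD=37405451/262144 → NEW=255, ERR=-29441269/262144
(2,2): OLD=64761519/524288 → NEW=0, ERR=64761519/524288
(2,3): OLD=2123625539/8388608 → NEW=255, ERR=-15469501/8388608
(3,0): OLD=35377089/4194304 → NEW=0, ERR=35377089/4194304
(3,1): OLD=4419281951/67108864 → NEW=0, ERR=4419281951/67108864
(3,2): OLD=213724226465/1073741824 → NEW=255, ERR=-60079938655/1073741824
(3,3): OLD=3069425899751/17179869184 → NEW=255, ERR=-1311440742169/17179869184
Row 0: ..##
Row 1: ...#
Row 2: .#.#
Row 3: ..##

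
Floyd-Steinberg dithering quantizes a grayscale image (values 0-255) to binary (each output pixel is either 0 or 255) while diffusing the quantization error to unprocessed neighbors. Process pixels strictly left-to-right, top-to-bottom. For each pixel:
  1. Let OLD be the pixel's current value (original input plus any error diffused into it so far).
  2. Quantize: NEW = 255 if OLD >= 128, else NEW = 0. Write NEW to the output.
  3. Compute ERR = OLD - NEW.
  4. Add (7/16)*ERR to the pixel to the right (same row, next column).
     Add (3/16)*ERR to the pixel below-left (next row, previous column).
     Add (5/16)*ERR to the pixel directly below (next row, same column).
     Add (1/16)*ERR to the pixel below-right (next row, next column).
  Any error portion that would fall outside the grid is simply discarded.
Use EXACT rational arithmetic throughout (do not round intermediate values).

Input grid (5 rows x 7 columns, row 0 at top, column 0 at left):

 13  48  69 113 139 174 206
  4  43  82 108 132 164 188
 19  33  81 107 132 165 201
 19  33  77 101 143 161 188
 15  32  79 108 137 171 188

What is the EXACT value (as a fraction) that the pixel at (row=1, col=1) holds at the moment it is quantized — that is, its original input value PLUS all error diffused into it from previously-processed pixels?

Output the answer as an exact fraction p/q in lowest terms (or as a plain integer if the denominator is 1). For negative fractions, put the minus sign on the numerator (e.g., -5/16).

(0,0): OLD=13 → NEW=0, ERR=13
(0,1): OLD=859/16 → NEW=0, ERR=859/16
(0,2): OLD=23677/256 → NEW=0, ERR=23677/256
(0,3): OLD=628587/4096 → NEW=255, ERR=-415893/4096
(0,4): OLD=6198253/65536 → NEW=0, ERR=6198253/65536
(0,5): OLD=225839995/1048576 → NEW=255, ERR=-41546885/1048576
(0,6): OLD=3165278301/16777216 → NEW=255, ERR=-1112911779/16777216
(1,0): OLD=4641/256 → NEW=0, ERR=4641/256
(1,1): OLD=175847/2048 → NEW=0, ERR=175847/2048
Target (1,1): original=43, with diffused error = 175847/2048

Answer: 175847/2048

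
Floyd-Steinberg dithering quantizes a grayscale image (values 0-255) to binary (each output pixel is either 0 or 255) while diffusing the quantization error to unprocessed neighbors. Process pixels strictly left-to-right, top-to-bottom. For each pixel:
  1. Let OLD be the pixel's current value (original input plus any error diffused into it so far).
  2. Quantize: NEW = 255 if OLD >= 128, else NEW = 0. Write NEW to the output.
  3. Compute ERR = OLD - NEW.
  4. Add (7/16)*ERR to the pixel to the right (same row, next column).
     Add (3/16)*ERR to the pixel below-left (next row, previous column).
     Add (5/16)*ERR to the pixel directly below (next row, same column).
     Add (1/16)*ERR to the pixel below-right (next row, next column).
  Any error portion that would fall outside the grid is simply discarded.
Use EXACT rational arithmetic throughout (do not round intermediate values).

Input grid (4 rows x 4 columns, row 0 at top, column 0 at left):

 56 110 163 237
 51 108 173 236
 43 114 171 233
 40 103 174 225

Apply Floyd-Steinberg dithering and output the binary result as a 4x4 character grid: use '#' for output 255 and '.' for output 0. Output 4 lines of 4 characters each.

Answer: .#.#
..##
.###
..##

Derivation:
(0,0): OLD=56 → NEW=0, ERR=56
(0,1): OLD=269/2 → NEW=255, ERR=-241/2
(0,2): OLD=3529/32 → NEW=0, ERR=3529/32
(0,3): OLD=146047/512 → NEW=255, ERR=15487/512
(1,0): OLD=1469/32 → NEW=0, ERR=1469/32
(1,1): OLD=29339/256 → NEW=0, ERR=29339/256
(1,2): OLD=2095047/8192 → NEW=255, ERR=6087/8192
(1,3): OLD=33117985/131072 → NEW=255, ERR=-305375/131072
(2,0): OLD=322905/4096 → NEW=0, ERR=322905/4096
(2,1): OLD=24551443/131072 → NEW=255, ERR=-8871917/131072
(2,2): OLD=38887747/262144 → NEW=255, ERR=-27958973/262144
(2,3): OLD=778701055/4194304 → NEW=255, ERR=-290846465/4194304
(3,0): OLD=108935129/2097152 → NEW=0, ERR=108935129/2097152
(3,1): OLD=3003211047/33554432 → NEW=0, ERR=3003211047/33554432
(3,2): OLD=87292747385/536870912 → NEW=255, ERR=-49609335175/536870912
(3,3): OLD=1342068222671/8589934592 → NEW=255, ERR=-848365098289/8589934592
Row 0: .#.#
Row 1: ..##
Row 2: .###
Row 3: ..##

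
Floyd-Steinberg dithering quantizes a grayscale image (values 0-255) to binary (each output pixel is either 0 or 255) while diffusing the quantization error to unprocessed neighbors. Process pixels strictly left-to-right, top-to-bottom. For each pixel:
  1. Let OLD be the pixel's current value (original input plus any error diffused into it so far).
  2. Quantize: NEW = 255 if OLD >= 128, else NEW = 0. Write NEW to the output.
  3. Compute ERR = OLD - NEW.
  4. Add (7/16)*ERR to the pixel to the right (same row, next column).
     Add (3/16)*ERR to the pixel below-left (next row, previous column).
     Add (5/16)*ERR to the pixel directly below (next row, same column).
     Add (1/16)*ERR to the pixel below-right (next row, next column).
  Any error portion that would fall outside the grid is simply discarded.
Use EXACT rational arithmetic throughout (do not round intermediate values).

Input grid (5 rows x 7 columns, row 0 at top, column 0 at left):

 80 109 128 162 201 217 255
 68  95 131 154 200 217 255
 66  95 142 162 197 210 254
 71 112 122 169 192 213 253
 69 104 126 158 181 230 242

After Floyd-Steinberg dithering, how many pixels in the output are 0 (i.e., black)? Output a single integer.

(0,0): OLD=80 → NEW=0, ERR=80
(0,1): OLD=144 → NEW=255, ERR=-111
(0,2): OLD=1271/16 → NEW=0, ERR=1271/16
(0,3): OLD=50369/256 → NEW=255, ERR=-14911/256
(0,4): OLD=718919/4096 → NEW=255, ERR=-325561/4096
(0,5): OLD=11942385/65536 → NEW=255, ERR=-4769295/65536
(0,6): OLD=234001815/1048576 → NEW=255, ERR=-33385065/1048576
(1,0): OLD=1155/16 → NEW=0, ERR=1155/16
(1,1): OLD=14309/128 → NEW=0, ERR=14309/128
(1,2): OLD=765433/4096 → NEW=255, ERR=-279047/4096
(1,3): OLD=1573757/16384 → NEW=0, ERR=1573757/16384
(1,4): OLD=209610415/1048576 → NEW=255, ERR=-57776465/1048576
(1,5): OLD=1335589103/8388608 → NEW=255, ERR=-803505937/8388608
(1,6): OLD=26655106721/134217728 → NEW=255, ERR=-7570413919/134217728
(2,0): OLD=224295/2048 → NEW=0, ERR=224295/2048
(2,1): OLD=11114029/65536 → NEW=255, ERR=-5597651/65536
(2,2): OLD=113601767/1048576 → NEW=0, ERR=113601767/1048576
(2,3): OLD=1885979087/8388608 → NEW=255, ERR=-253115953/8388608
(2,4): OLD=10376633959/67108864 → NEW=255, ERR=-6736126361/67108864
(2,5): OLD=262278692789/2147483648 → NEW=0, ERR=262278692789/2147483648
(2,6): OLD=9751993761603/34359738368 → NEW=255, ERR=990260477763/34359738368
(3,0): OLD=93543143/1048576 → NEW=0, ERR=93543143/1048576
(3,1): OLD=1270841227/8388608 → NEW=255, ERR=-868253813/8388608
(3,2): OLD=6682504809/67108864 → NEW=0, ERR=6682504809/67108864
(3,3): OLD=51294349451/268435456 → NEW=255, ERR=-17156691829/268435456
(3,4): OLD=5280553200871/34359738368 → NEW=255, ERR=-3481180082969/34359738368
(3,5): OLD=56616953968469/274877906944 → NEW=255, ERR=-13476912302251/274877906944
(3,6): OLD=1091549472981067/4398046511104 → NEW=255, ERR=-29952387350453/4398046511104
(4,0): OLD=10397987513/134217728 → NEW=0, ERR=10397987513/134217728
(4,1): OLD=278732458101/2147483648 → NEW=255, ERR=-268875872139/2147483648
(4,2): OLD=2882363118811/34359738368 → NEW=0, ERR=2882363118811/34359738368
(4,3): OLD=44517789934361/274877906944 → NEW=255, ERR=-25576076336359/274877906944
(4,4): OLD=209883745748451/2199023255552 → NEW=0, ERR=209883745748451/2199023255552
(4,5): OLD=17509582404489563/70368744177664 → NEW=255, ERR=-434447360814757/70368744177664
(4,6): OLD=263580365392799213/1125899906842624 → NEW=255, ERR=-23524110852069907/1125899906842624
Output grid:
  Row 0: .#.####  (2 black, running=2)
  Row 1: ..#.###  (3 black, running=5)
  Row 2: .#.##.#  (3 black, running=8)
  Row 3: .#.####  (2 black, running=10)
  Row 4: .#.#.##  (3 black, running=13)

Answer: 13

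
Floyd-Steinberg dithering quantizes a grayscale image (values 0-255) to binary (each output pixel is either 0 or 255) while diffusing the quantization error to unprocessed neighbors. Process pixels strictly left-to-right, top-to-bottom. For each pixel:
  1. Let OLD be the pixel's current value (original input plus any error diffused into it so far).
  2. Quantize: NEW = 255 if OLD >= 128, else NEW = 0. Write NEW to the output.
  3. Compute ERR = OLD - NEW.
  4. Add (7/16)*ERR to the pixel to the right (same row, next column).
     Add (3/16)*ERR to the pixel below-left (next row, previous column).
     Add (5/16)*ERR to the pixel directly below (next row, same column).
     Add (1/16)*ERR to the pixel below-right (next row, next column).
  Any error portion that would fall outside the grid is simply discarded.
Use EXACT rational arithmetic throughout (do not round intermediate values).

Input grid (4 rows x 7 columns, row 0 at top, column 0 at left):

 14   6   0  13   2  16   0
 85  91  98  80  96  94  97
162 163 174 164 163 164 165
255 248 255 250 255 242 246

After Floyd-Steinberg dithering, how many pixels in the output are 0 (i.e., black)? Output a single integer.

(0,0): OLD=14 → NEW=0, ERR=14
(0,1): OLD=97/8 → NEW=0, ERR=97/8
(0,2): OLD=679/128 → NEW=0, ERR=679/128
(0,3): OLD=31377/2048 → NEW=0, ERR=31377/2048
(0,4): OLD=285175/32768 → NEW=0, ERR=285175/32768
(0,5): OLD=10384833/524288 → NEW=0, ERR=10384833/524288
(0,6): OLD=72693831/8388608 → NEW=0, ERR=72693831/8388608
(1,0): OLD=11731/128 → NEW=0, ERR=11731/128
(1,1): OLD=140037/1024 → NEW=255, ERR=-121083/1024
(1,2): OLD=1689385/32768 → NEW=0, ERR=1689385/32768
(1,3): OLD=14327061/131072 → NEW=0, ERR=14327061/131072
(1,4): OLD=1268465087/8388608 → NEW=255, ERR=-870629953/8388608
(1,5): OLD=3821964847/67108864 → NEW=0, ERR=3821964847/67108864
(1,6): OLD=135143722721/1073741824 → NEW=0, ERR=135143722721/1073741824
(2,0): OLD=2760199/16384 → NEW=255, ERR=-1417721/16384
(2,1): OLD=54308861/524288 → NEW=0, ERR=54308861/524288
(2,2): OLD=2084860855/8388608 → NEW=255, ERR=-54234185/8388608
(2,3): OLD=12018660159/67108864 → NEW=255, ERR=-5094100161/67108864
(2,4): OLD=61668683919/536870912 → NEW=0, ERR=61668683919/536870912
(2,5): OLD=4280607842981/17179869184 → NEW=255, ERR=-100258798939/17179869184
(2,6): OLD=56442963871699/274877906944 → NEW=255, ERR=-13650902399021/274877906944
(3,0): OLD=2075186263/8388608 → NEW=255, ERR=-63908777/8388608
(3,1): OLD=18147384139/67108864 → NEW=255, ERR=1034623819/67108864
(3,2): OLD=135273199089/536870912 → NEW=255, ERR=-1628883471/536870912
(3,3): OLD=528463130295/2147483648 → NEW=255, ERR=-19145199945/2147483648
(3,4): OLD=77283858462807/274877906944 → NEW=255, ERR=7189992192087/274877906944
(3,5): OLD=548629078043061/2199023255552 → NEW=255, ERR=-12121852122699/2199023255552
(3,6): OLD=8011633346768747/35184372088832 → NEW=255, ERR=-960381535883413/35184372088832
Output grid:
  Row 0: .......  (7 black, running=7)
  Row 1: .#..#..  (5 black, running=12)
  Row 2: #.##.##  (2 black, running=14)
  Row 3: #######  (0 black, running=14)

Answer: 14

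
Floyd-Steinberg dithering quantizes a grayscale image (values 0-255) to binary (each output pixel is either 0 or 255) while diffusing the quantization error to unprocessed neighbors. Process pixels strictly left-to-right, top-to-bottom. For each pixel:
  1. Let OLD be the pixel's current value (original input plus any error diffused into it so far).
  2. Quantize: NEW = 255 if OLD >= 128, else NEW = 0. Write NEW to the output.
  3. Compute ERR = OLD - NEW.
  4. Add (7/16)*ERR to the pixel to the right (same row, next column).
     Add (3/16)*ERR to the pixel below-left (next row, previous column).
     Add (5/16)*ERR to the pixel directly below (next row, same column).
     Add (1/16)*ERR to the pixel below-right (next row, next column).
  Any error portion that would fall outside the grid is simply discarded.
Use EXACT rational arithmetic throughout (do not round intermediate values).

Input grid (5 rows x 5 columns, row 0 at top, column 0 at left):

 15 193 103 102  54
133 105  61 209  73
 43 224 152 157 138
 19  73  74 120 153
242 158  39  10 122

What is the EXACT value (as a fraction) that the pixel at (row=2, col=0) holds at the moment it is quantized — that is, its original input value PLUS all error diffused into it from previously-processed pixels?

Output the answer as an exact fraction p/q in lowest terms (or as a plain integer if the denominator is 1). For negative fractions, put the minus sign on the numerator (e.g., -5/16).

(0,0): OLD=15 → NEW=0, ERR=15
(0,1): OLD=3193/16 → NEW=255, ERR=-887/16
(0,2): OLD=20159/256 → NEW=0, ERR=20159/256
(0,3): OLD=558905/4096 → NEW=255, ERR=-485575/4096
(0,4): OLD=139919/65536 → NEW=0, ERR=139919/65536
(1,0): OLD=32587/256 → NEW=0, ERR=32587/256
(1,1): OLD=325773/2048 → NEW=255, ERR=-196467/2048
(1,2): OLD=1176081/65536 → NEW=0, ERR=1176081/65536
(1,3): OLD=48529853/262144 → NEW=255, ERR=-18316867/262144
(1,4): OLD=149687703/4194304 → NEW=0, ERR=149687703/4194304
(2,0): OLD=2123103/32768 → NEW=0, ERR=2123103/32768
Target (2,0): original=43, with diffused error = 2123103/32768

Answer: 2123103/32768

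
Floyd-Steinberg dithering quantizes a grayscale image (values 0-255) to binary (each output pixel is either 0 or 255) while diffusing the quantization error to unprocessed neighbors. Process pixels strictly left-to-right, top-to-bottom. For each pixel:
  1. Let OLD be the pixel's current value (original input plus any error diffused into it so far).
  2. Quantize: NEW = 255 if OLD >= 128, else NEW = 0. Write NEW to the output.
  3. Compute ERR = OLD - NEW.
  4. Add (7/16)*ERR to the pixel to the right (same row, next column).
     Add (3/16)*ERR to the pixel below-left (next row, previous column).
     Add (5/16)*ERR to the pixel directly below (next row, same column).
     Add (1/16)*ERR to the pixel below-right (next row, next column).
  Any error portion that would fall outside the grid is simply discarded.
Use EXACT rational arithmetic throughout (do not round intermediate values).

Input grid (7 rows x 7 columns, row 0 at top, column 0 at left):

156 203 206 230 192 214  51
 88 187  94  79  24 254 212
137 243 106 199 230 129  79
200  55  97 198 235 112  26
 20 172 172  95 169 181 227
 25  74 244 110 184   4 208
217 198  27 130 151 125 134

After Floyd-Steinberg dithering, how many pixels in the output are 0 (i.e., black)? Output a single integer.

Answer: 21

Derivation:
(0,0): OLD=156 → NEW=255, ERR=-99
(0,1): OLD=2555/16 → NEW=255, ERR=-1525/16
(0,2): OLD=42061/256 → NEW=255, ERR=-23219/256
(0,3): OLD=779547/4096 → NEW=255, ERR=-264933/4096
(0,4): OLD=10728381/65536 → NEW=255, ERR=-5983299/65536
(0,5): OLD=182512171/1048576 → NEW=255, ERR=-84874709/1048576
(0,6): OLD=261515053/16777216 → NEW=0, ERR=261515053/16777216
(1,0): OLD=10033/256 → NEW=0, ERR=10033/256
(1,1): OLD=309591/2048 → NEW=255, ERR=-212649/2048
(1,2): OLD=140579/65536 → NEW=0, ERR=140579/65536
(1,3): OLD=9683239/262144 → NEW=0, ERR=9683239/262144
(1,4): OLD=-127327019/16777216 → NEW=0, ERR=-127327019/16777216
(1,5): OLD=29877080293/134217728 → NEW=255, ERR=-4348440347/134217728
(1,6): OLD=424424090315/2147483648 → NEW=255, ERR=-123184239925/2147483648
(2,0): OLD=4252589/32768 → NEW=255, ERR=-4103251/32768
(2,1): OLD=166324799/1048576 → NEW=255, ERR=-101062081/1048576
(2,2): OLD=1089519229/16777216 → NEW=0, ERR=1089519229/16777216
(2,3): OLD=31898966997/134217728 → NEW=255, ERR=-2326553643/134217728
(2,4): OLD=232227390053/1073741824 → NEW=255, ERR=-41576775067/1073741824
(2,5): OLD=3116605592567/34359738368 → NEW=0, ERR=3116605592567/34359738368
(2,6): OLD=54279008522289/549755813888 → NEW=0, ERR=54279008522289/549755813888
(3,0): OLD=2395736797/16777216 → NEW=255, ERR=-1882453283/16777216
(3,1): OLD=-2665248103/134217728 → NEW=0, ERR=-2665248103/134217728
(3,2): OLD=106657169499/1073741824 → NEW=0, ERR=106657169499/1073741824
(3,3): OLD=1000037761165/4294967296 → NEW=255, ERR=-95178899315/4294967296
(3,4): OLD=125964532936413/549755813888 → NEW=255, ERR=-14223199605027/549755813888
(3,5): OLD=638239092695015/4398046511104 → NEW=255, ERR=-483262767636505/4398046511104
(3,6): OLD=1016833831903865/70368744177664 → NEW=0, ERR=1016833831903865/70368744177664
(4,0): OLD=-40344202669/2147483648 → NEW=0, ERR=-40344202669/2147483648
(4,1): OLD=5813234729143/34359738368 → NEW=255, ERR=-2948498554697/34359738368
(4,2): OLD=88017060127769/549755813888 → NEW=255, ERR=-52170672413671/549755813888
(4,3): OLD=210729253310435/4398046511104 → NEW=0, ERR=210729253310435/4398046511104
(4,4): OLD=5625621529594553/35184372088832 → NEW=255, ERR=-3346393353057607/35184372088832
(4,5): OLD=119507286731056185/1125899906842624 → NEW=0, ERR=119507286731056185/1125899906842624
(4,6): OLD=4883450906807167583/18014398509481984 → NEW=255, ERR=289779286889261663/18014398509481984
(5,0): OLD=1670863469589/549755813888 → NEW=0, ERR=1670863469589/549755813888
(5,1): OLD=129943455215239/4398046511104 → NEW=0, ERR=129943455215239/4398046511104
(5,2): OLD=8123765407119969/35184372088832 → NEW=255, ERR=-848249475532191/35184372088832
(5,3): OLD=25518907793194309/281474976710656 → NEW=0, ERR=25518907793194309/281474976710656
(5,4): OLD=3906224356505548503/18014398509481984 → NEW=255, ERR=-687447263412357417/18014398509481984
(5,5): OLD=2528679031553565031/144115188075855872 → NEW=0, ERR=2528679031553565031/144115188075855872
(5,6): OLD=524204203314468955433/2305843009213693952 → NEW=255, ERR=-63785764035023002327/2305843009213693952
(6,0): OLD=15726682390982365/70368744177664 → NEW=255, ERR=-2217347374321955/70368744177664
(6,1): OLD=212926600022719233/1125899906842624 → NEW=255, ERR=-74177876222149887/1125899906842624
(6,2): OLD=170916128169246691/18014398509481984 → NEW=0, ERR=170916128169246691/18014398509481984
(6,3): OLD=22167883384509939197/144115188075855872 → NEW=255, ERR=-14581489574833308163/144115188075855872
(6,4): OLD=29908211839464564279/288230376151711744 → NEW=0, ERR=29908211839464564279/288230376151711744
(6,5): OLD=6209489662139837949747/36893488147419103232 → NEW=255, ERR=-3198349815452033374413/36893488147419103232
(6,6): OLD=52255670589178196170293/590295810358705651712 → NEW=0, ERR=52255670589178196170293/590295810358705651712
Output grid:
  Row 0: ######.  (1 black, running=1)
  Row 1: .#...##  (4 black, running=5)
  Row 2: ##.##..  (3 black, running=8)
  Row 3: #..###.  (3 black, running=11)
  Row 4: .##.#.#  (3 black, running=14)
  Row 5: ..#.#.#  (4 black, running=18)
  Row 6: ##.#.#.  (3 black, running=21)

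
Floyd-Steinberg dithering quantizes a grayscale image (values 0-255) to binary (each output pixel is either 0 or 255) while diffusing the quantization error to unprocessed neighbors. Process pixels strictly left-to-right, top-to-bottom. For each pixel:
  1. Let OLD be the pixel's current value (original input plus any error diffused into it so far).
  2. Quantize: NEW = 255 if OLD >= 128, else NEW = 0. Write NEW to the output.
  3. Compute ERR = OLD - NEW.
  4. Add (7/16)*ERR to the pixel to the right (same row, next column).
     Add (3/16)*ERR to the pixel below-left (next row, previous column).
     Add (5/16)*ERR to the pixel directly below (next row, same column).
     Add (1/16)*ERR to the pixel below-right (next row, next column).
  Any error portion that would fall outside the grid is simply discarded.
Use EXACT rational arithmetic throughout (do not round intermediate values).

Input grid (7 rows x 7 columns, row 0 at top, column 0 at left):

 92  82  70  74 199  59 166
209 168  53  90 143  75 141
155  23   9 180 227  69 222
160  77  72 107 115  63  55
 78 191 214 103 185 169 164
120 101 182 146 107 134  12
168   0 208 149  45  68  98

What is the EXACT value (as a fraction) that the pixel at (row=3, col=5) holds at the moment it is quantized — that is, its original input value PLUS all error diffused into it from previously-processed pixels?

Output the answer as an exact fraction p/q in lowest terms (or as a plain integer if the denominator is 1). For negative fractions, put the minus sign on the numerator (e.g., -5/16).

(0,0): OLD=92 → NEW=0, ERR=92
(0,1): OLD=489/4 → NEW=0, ERR=489/4
(0,2): OLD=7903/64 → NEW=0, ERR=7903/64
(0,3): OLD=131097/1024 → NEW=255, ERR=-130023/1024
(0,4): OLD=2350255/16384 → NEW=255, ERR=-1827665/16384
(0,5): OLD=2672841/262144 → NEW=0, ERR=2672841/262144
(0,6): OLD=714964351/4194304 → NEW=255, ERR=-354583169/4194304
(1,0): OLD=16683/64 → NEW=255, ERR=363/64
(1,1): OLD=121645/512 → NEW=255, ERR=-8915/512
(1,2): OLD=1110897/16384 → NEW=0, ERR=1110897/16384
(1,3): OLD=4376893/65536 → NEW=0, ERR=4376893/65536
(1,4): OLD=550857911/4194304 → NEW=255, ERR=-518689609/4194304
(1,5): OLD=42266535/33554432 → NEW=0, ERR=42266535/33554432
(1,6): OLD=62153461225/536870912 → NEW=0, ERR=62153461225/536870912
(2,0): OLD=1257535/8192 → NEW=255, ERR=-831425/8192
(2,1): OLD=-3611419/262144 → NEW=0, ERR=-3611419/262144
(2,2): OLD=149298799/4194304 → NEW=0, ERR=149298799/4194304
(2,3): OLD=6626806839/33554432 → NEW=255, ERR=-1929573321/33554432
(2,4): OLD=44991434119/268435456 → NEW=255, ERR=-23459607161/268435456
(2,5): OLD=387720423117/8589934592 → NEW=0, ERR=387720423117/8589934592
(2,6): OLD=38208587763563/137438953472 → NEW=255, ERR=3161654628203/137438953472
(3,0): OLD=527226383/4194304 → NEW=0, ERR=527226383/4194304
(3,1): OLD=4295630243/33554432 → NEW=255, ERR=-4260749917/33554432
(3,2): OLD=4275213305/268435456 → NEW=0, ERR=4275213305/268435456
(3,3): OLD=87870340655/1073741824 → NEW=0, ERR=87870340655/1073741824
(3,4): OLD=17641872079375/137438953472 → NEW=255, ERR=-17405061055985/137438953472
(3,5): OLD=22597158287709/1099511627776 → NEW=0, ERR=22597158287709/1099511627776
Target (3,5): original=63, with diffused error = 22597158287709/1099511627776

Answer: 22597158287709/1099511627776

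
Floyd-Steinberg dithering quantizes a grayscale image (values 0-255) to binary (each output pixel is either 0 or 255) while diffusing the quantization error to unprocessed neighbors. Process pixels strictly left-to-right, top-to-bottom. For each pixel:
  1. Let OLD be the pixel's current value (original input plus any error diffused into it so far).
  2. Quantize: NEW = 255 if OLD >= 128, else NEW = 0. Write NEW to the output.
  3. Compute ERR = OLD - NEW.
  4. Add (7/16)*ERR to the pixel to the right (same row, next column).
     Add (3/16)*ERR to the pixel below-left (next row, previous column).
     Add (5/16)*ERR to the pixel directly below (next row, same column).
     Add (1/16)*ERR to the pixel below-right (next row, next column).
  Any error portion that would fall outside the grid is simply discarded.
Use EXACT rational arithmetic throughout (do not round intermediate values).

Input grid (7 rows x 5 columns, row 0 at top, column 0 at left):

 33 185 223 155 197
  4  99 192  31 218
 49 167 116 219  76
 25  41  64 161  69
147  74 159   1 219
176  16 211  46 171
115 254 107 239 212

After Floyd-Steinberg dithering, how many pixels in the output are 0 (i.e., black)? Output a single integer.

Answer: 17

Derivation:
(0,0): OLD=33 → NEW=0, ERR=33
(0,1): OLD=3191/16 → NEW=255, ERR=-889/16
(0,2): OLD=50865/256 → NEW=255, ERR=-14415/256
(0,3): OLD=533975/4096 → NEW=255, ERR=-510505/4096
(0,4): OLD=9337057/65536 → NEW=255, ERR=-7374623/65536
(1,0): OLD=997/256 → NEW=0, ERR=997/256
(1,1): OLD=153283/2048 → NEW=0, ERR=153283/2048
(1,2): OLD=11816575/65536 → NEW=255, ERR=-4895105/65536
(1,3): OLD=-17103597/262144 → NEW=0, ERR=-17103597/262144
(1,4): OLD=614468313/4194304 → NEW=255, ERR=-455079207/4194304
(2,0): OLD=2105361/32768 → NEW=0, ERR=2105361/32768
(2,1): OLD=214682443/1048576 → NEW=255, ERR=-52704437/1048576
(2,2): OLD=1058855329/16777216 → NEW=0, ERR=1058855329/16777216
(2,3): OLD=54012103763/268435456 → NEW=255, ERR=-14438937517/268435456
(2,4): OLD=62205522309/4294967296 → NEW=0, ERR=62205522309/4294967296
(3,0): OLD=598174849/16777216 → NEW=0, ERR=598174849/16777216
(3,1): OLD=7615616749/134217728 → NEW=0, ERR=7615616749/134217728
(3,2): OLD=409395819327/4294967296 → NEW=0, ERR=409395819327/4294967296
(3,3): OLD=1654021877447/8589934592 → NEW=255, ERR=-536411443513/8589934592
(3,4): OLD=5888416907523/137438953472 → NEW=0, ERR=5888416907523/137438953472
(4,0): OLD=362453940463/2147483648 → NEW=255, ERR=-185154389777/2147483648
(4,1): OLD=5092898720751/68719476736 → NEW=0, ERR=5092898720751/68719476736
(4,2): OLD=234249626538977/1099511627776 → NEW=255, ERR=-46125838543903/1099511627776
(4,3): OLD=-402464672082961/17592186044416 → NEW=0, ERR=-402464672082961/17592186044416
(4,4): OLD=61495783379553033/281474976710656 → NEW=255, ERR=-10280335681664247/281474976710656
(5,0): OLD=179168040286509/1099511627776 → NEW=255, ERR=-101207424796371/1099511627776
(5,1): OLD=-126360831200697/8796093022208 → NEW=0, ERR=-126360831200697/8796093022208
(5,2): OLD=54028489421889791/281474976710656 → NEW=255, ERR=-17747629639327489/281474976710656
(5,3): OLD=2021444976220401/1125899906842624 → NEW=0, ERR=2021444976220401/1125899906842624
(5,4): OLD=2863247807308367627/18014398509481984 → NEW=255, ERR=-1730423812609538293/18014398509481984
(6,0): OLD=11757431675405789/140737488355328 → NEW=0, ERR=11757431675405789/140737488355328
(6,1): OLD=1209148626149822067/4503599627370496 → NEW=255, ERR=60730721170345587/4503599627370496
(6,2): OLD=6675027833244397089/72057594037927936 → NEW=0, ERR=6675027833244397089/72057594037927936
(6,3): OLD=297611817887155438507/1152921504606846976 → NEW=255, ERR=3616834212409459627/1152921504606846976
(6,4): OLD=3384361922733888596845/18446744073709551616 → NEW=255, ERR=-1319557816062047065235/18446744073709551616
Output grid:
  Row 0: .####  (1 black, running=1)
  Row 1: ..#.#  (3 black, running=4)
  Row 2: .#.#.  (3 black, running=7)
  Row 3: ...#.  (4 black, running=11)
  Row 4: #.#.#  (2 black, running=13)
  Row 5: #.#.#  (2 black, running=15)
  Row 6: .#.##  (2 black, running=17)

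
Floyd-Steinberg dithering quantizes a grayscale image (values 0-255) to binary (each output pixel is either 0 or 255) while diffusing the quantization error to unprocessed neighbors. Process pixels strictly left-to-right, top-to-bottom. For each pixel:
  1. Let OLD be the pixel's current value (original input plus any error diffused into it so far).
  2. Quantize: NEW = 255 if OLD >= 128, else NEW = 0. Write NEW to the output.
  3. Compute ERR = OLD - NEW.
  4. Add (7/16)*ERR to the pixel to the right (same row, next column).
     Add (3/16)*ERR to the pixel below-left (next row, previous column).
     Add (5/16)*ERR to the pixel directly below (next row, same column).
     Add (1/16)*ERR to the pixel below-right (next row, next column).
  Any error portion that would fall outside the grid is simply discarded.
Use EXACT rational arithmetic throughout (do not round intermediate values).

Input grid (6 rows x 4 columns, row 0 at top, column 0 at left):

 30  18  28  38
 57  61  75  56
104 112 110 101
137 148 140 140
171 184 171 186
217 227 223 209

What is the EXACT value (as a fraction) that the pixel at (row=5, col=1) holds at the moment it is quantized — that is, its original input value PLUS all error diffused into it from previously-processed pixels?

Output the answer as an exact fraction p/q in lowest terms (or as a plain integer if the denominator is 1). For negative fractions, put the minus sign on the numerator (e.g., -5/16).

(0,0): OLD=30 → NEW=0, ERR=30
(0,1): OLD=249/8 → NEW=0, ERR=249/8
(0,2): OLD=5327/128 → NEW=0, ERR=5327/128
(0,3): OLD=115113/2048 → NEW=0, ERR=115113/2048
(1,0): OLD=9243/128 → NEW=0, ERR=9243/128
(1,1): OLD=114685/1024 → NEW=0, ERR=114685/1024
(1,2): OLD=4898433/32768 → NEW=255, ERR=-3457407/32768
(1,3): OLD=15731031/524288 → NEW=0, ERR=15731031/524288
(2,0): OLD=2417711/16384 → NEW=255, ERR=-1760209/16384
(2,1): OLD=44420917/524288 → NEW=0, ERR=44420917/524288
(2,2): OLD=132876569/1048576 → NEW=0, ERR=132876569/1048576
(2,3): OLD=2671308085/16777216 → NEW=255, ERR=-1606881995/16777216
(3,0): OLD=1000868607/8388608 → NEW=0, ERR=1000868607/8388608
(3,1): OLD=32711788001/134217728 → NEW=255, ERR=-1513732639/134217728
(3,2): OLD=347899173279/2147483648 → NEW=255, ERR=-199709156961/2147483648
(3,3): OLD=2656126009305/34359738368 → NEW=0, ERR=2656126009305/34359738368
(4,0): OLD=442747994451/2147483648 → NEW=255, ERR=-104860335789/2147483648
(4,1): OLD=2562082895289/17179869184 → NEW=255, ERR=-1818783746631/17179869184
(4,2): OLD=60149401637465/549755813888 → NEW=0, ERR=60149401637465/549755813888
(4,3): OLD=2218483650155327/8796093022208 → NEW=255, ERR=-24520070507713/8796093022208
(5,0): OLD=49997741135395/274877906944 → NEW=255, ERR=-20096125135325/274877906944
(5,1): OLD=1577965923636117/8796093022208 → NEW=255, ERR=-665037797026923/8796093022208
Target (5,1): original=227, with diffused error = 1577965923636117/8796093022208

Answer: 1577965923636117/8796093022208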